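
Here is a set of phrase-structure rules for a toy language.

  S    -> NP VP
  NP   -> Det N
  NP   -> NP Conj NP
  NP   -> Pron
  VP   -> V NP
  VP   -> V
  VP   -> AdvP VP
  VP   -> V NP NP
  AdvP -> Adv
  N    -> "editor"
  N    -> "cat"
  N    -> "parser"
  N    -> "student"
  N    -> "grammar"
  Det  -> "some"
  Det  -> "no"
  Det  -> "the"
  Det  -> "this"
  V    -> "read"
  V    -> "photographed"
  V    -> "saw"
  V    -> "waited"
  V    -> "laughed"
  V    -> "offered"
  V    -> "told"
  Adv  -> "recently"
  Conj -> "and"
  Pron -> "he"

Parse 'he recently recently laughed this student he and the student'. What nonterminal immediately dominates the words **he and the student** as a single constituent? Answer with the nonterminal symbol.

NP

[S [NP [Pron he]] [VP [AdvP [Adv recently]] [VP [AdvP [Adv recently]] [VP [V laughed] [NP [Det this] [N student]] [NP [NP [Pron he]] [Conj and] [NP [Det the] [N student]]]]]]]
The span 'he and the student' is the NP node built by NP → NP Conj NP.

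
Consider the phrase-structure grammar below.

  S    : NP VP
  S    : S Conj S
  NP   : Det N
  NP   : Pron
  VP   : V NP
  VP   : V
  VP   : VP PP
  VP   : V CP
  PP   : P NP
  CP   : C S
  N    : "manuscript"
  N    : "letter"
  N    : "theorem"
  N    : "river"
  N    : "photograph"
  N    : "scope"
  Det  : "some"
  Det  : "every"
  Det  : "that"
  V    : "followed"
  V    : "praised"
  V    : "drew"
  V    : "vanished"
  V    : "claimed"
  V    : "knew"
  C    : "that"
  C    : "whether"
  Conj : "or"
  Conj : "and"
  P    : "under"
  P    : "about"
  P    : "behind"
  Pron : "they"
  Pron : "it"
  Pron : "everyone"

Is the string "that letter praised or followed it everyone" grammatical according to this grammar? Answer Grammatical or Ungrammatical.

A Conj word can never sit immediately before a V word in any string this grammar generates, so the substring 'or followed' rules out a derivation.

Ungrammatical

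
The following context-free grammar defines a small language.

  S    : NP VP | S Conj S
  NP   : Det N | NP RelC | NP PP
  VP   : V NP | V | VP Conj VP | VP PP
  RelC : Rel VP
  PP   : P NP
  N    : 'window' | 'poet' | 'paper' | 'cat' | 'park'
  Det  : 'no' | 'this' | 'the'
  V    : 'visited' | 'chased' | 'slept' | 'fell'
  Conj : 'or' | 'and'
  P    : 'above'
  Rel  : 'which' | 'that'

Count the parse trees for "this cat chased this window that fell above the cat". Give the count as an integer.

Two of the 3 distinct bracketings:
[S [NP [Det this] [N cat]] [VP [V chased] [NP [NP [Det this] [N window]] [RelC [Rel that] [VP [VP [V fell]] [PP [P above] [NP [Det the] [N cat]]]]]]]]
[S [NP [Det this] [N cat]] [VP [V chased] [NP [NP [NP [Det this] [N window]] [RelC [Rel that] [VP [V fell]]]] [PP [P above] [NP [Det the] [N cat]]]]]]
The difference turns on whether NP → NP PP is used at the relevant span, versus an alternative expansion of NP.

3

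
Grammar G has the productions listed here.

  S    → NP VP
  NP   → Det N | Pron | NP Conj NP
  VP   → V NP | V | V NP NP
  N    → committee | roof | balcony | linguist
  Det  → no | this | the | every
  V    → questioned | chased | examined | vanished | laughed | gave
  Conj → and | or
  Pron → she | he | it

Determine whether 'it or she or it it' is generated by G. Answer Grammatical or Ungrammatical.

For S → NP VP, every NP-prefix leaves a non-VP remainder: after 'it' the remainder is not a VP; after 'it or she' the remainder is not a VP; after 'it or she or it' the remainder is not a VP.

Ungrammatical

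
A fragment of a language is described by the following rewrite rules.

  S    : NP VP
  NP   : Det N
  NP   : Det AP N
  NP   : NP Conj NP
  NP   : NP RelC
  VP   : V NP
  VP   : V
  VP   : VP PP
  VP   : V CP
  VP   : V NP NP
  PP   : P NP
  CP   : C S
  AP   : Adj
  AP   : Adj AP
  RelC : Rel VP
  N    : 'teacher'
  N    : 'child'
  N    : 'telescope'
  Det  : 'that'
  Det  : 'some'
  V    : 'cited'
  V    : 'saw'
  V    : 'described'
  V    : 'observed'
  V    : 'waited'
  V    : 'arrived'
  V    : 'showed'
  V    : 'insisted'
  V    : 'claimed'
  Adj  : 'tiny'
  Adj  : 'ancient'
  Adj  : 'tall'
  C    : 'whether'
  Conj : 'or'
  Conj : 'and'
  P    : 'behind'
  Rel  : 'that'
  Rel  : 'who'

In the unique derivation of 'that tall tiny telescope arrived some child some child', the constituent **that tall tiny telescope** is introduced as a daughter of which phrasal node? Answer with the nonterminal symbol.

S
  NP
    Det: that
    AP
      Adj: tall
      AP
        Adj: tiny
    N: telescope
  VP
    V: arrived
    NP
      Det: some
      N: child
    NP
      Det: some
      N: child
The span 'that tall tiny telescope' is the NP node built by NP → Det AP N.
Its mother is the S built by S → NP VP.

S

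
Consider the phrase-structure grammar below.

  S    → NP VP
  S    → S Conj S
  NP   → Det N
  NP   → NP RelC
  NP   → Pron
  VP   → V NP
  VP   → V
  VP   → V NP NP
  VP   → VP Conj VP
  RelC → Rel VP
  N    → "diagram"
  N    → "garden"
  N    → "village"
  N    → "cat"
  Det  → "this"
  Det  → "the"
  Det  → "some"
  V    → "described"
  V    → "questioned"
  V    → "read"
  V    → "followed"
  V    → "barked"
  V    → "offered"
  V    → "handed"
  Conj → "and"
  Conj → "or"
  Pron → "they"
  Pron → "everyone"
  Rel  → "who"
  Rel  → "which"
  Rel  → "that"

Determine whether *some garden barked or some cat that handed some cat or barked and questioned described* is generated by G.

[S [S [NP [Det some] [N garden]] [VP [V barked]]] [Conj or] [S [NP [NP [Det some] [N cat]] [RelC [Rel that] [VP [VP [V handed] [NP [Det some] [N cat]]] [Conj or] [VP [VP [V barked]] [Conj and] [VP [V questioned]]]]]] [VP [V described]]]]
The bracketing above is licensed at every node by one of the given productions, with S at the root.

Grammatical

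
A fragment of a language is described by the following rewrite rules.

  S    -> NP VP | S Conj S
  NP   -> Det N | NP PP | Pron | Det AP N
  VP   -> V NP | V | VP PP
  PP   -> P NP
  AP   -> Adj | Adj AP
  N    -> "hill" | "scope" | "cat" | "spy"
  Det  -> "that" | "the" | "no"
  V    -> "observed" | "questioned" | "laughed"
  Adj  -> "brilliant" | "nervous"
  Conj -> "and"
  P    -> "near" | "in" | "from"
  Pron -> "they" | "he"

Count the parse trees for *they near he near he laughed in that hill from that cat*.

Two of the 4 distinct bracketings:
[S [NP [NP [Pron they]] [PP [P near] [NP [NP [Pron he]] [PP [P near] [NP [Pron he]]]]]] [VP [VP [V laughed]] [PP [P in] [NP [NP [Det that] [N hill]] [PP [P from] [NP [Det that] [N cat]]]]]]]
[S [NP [NP [Pron they]] [PP [P near] [NP [NP [Pron he]] [PP [P near] [NP [Pron he]]]]]] [VP [VP [VP [V laughed]] [PP [P in] [NP [Det that] [N hill]]]] [PP [P from] [NP [Det that] [N cat]]]]]
The trees differ in how a recursive rule is bracketed over the same span.

4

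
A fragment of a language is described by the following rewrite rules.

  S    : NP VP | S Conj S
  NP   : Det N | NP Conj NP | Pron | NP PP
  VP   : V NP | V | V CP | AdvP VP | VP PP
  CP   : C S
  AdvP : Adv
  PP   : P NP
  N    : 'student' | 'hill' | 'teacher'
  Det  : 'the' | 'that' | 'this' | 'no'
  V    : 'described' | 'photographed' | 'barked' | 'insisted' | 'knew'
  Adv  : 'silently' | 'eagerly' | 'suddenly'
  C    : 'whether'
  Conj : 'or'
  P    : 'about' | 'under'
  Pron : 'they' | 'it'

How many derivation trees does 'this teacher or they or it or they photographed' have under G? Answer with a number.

Two of the 5 distinct bracketings:
[S [NP [NP [Det this] [N teacher]] [Conj or] [NP [NP [Pron they]] [Conj or] [NP [NP [Pron it]] [Conj or] [NP [Pron they]]]]] [VP [V photographed]]]
[S [NP [NP [Det this] [N teacher]] [Conj or] [NP [NP [NP [Pron they]] [Conj or] [NP [Pron it]]] [Conj or] [NP [Pron they]]]] [VP [V photographed]]]
The trees differ in how a recursive rule is bracketed over the same span.

5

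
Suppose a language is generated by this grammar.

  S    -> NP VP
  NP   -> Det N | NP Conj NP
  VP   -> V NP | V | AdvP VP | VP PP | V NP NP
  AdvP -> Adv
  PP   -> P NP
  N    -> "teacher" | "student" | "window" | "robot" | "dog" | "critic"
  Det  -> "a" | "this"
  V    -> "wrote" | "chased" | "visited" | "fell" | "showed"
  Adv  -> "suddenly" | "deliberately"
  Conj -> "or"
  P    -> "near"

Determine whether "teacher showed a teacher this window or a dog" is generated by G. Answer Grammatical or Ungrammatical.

For S → NP VP, no prefix of the string parses as an NP.

Ungrammatical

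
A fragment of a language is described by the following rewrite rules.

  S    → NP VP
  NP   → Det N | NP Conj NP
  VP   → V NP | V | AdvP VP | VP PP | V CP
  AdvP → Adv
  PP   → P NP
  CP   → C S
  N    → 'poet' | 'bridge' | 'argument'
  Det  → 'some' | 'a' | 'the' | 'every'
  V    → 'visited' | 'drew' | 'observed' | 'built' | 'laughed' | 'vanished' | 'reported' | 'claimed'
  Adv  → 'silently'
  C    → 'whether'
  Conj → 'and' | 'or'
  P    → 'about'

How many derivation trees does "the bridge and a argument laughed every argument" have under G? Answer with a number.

1

[S [NP [NP [Det the] [N bridge]] [Conj and] [NP [Det a] [N argument]]] [VP [V laughed] [NP [Det every] [N argument]]]]
No rule offers an alternative attachment or grouping for any span, so this is the only derivation.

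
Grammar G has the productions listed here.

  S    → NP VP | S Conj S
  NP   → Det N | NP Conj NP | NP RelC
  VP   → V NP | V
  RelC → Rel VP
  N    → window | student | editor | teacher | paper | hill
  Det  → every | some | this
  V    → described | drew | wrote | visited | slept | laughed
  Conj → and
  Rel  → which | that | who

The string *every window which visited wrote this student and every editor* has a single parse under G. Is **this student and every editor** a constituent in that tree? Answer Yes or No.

[S [NP [NP [Det every] [N window]] [RelC [Rel which] [VP [V visited]]]] [VP [V wrote] [NP [NP [Det this] [N student]] [Conj and] [NP [Det every] [N editor]]]]]
The words 'this student and every editor' are exhaustively dominated by a single NP node (built by NP → NP Conj NP), so they form a constituent.

Yes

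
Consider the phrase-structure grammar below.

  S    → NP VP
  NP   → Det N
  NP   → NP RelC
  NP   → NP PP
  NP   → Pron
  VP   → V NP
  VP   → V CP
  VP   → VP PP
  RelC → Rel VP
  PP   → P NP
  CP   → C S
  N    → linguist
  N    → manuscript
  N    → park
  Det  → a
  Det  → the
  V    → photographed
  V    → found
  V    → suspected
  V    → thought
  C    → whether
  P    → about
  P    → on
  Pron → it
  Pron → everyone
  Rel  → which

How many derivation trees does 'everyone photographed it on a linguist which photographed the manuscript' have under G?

Two of the 3 distinct bracketings:
[S [NP [Pron everyone]] [VP [V photographed] [NP [NP [NP [Pron it]] [PP [P on] [NP [Det a] [N linguist]]]] [RelC [Rel which] [VP [V photographed] [NP [Det the] [N manuscript]]]]]]]
[S [NP [Pron everyone]] [VP [V photographed] [NP [NP [Pron it]] [PP [P on] [NP [NP [Det a] [N linguist]] [RelC [Rel which] [VP [V photographed] [NP [Det the] [N manuscript]]]]]]]]]
The trees differ in how a recursive rule is bracketed over the same span.

3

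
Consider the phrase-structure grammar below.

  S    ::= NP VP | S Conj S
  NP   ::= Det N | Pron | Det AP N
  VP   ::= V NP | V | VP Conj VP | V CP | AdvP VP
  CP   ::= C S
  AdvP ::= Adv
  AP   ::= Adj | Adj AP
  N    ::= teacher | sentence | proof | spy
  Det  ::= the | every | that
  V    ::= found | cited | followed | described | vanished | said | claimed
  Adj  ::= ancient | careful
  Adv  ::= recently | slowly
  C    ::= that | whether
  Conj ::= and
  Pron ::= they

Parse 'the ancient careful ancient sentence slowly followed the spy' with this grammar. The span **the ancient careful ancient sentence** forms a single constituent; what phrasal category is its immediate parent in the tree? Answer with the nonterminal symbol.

S

[S [NP [Det the] [AP [Adj ancient] [AP [Adj careful] [AP [Adj ancient]]]] [N sentence]] [VP [AdvP [Adv slowly]] [VP [V followed] [NP [Det the] [N spy]]]]]
The span 'the ancient careful ancient sentence' is the NP node built by NP → Det AP N.
Its mother is the S built by S → NP VP.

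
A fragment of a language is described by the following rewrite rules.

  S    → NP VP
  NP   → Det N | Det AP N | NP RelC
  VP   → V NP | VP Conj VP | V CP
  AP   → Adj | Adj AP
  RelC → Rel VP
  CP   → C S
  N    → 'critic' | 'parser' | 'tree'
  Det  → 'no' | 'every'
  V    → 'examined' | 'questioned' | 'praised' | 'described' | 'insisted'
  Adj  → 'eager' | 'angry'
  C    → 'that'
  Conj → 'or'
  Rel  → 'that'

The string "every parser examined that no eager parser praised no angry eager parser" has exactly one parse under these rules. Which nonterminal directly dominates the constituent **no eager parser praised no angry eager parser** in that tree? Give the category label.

CP

[S [NP [Det every] [N parser]] [VP [V examined] [CP [C that] [S [NP [Det no] [AP [Adj eager]] [N parser]] [VP [V praised] [NP [Det no] [AP [Adj angry] [AP [Adj eager]]] [N parser]]]]]]]
The span 'no eager parser praised no angry eager parser' is the S node built by S → NP VP.
Its mother is the CP built by CP → C S.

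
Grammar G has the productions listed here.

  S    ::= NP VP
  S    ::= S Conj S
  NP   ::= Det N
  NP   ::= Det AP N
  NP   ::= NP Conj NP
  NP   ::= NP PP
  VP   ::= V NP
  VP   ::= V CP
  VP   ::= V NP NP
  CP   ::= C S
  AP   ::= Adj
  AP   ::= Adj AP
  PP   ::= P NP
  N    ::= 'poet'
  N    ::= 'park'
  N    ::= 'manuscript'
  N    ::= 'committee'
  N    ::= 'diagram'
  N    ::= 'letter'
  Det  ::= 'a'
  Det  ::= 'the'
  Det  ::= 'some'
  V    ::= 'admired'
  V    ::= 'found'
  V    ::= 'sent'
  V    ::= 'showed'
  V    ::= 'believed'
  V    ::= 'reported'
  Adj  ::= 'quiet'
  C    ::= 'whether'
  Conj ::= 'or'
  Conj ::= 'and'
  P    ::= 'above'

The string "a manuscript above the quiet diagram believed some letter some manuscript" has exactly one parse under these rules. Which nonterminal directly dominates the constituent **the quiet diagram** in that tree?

S
  NP
    NP
      Det: a
      N: manuscript
    PP
      P: above
      NP
        Det: the
        AP
          Adj: quiet
        N: diagram
  VP
    V: believed
    NP
      Det: some
      N: letter
    NP
      Det: some
      N: manuscript
The span 'the quiet diagram' is the NP node built by NP → Det AP N.
Its mother is the PP built by PP → P NP.

PP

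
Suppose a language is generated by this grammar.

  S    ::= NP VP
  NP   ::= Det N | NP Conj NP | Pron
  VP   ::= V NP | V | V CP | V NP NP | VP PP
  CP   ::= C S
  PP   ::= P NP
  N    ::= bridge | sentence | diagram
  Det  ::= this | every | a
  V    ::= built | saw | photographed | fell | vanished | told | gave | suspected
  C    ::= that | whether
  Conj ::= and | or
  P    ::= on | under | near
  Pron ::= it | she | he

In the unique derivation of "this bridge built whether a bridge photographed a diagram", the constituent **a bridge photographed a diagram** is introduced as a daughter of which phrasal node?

CP

[S [NP [Det this] [N bridge]] [VP [V built] [CP [C whether] [S [NP [Det a] [N bridge]] [VP [V photographed] [NP [Det a] [N diagram]]]]]]]
The span 'a bridge photographed a diagram' is the S node built by S → NP VP.
Its mother is the CP built by CP → C S.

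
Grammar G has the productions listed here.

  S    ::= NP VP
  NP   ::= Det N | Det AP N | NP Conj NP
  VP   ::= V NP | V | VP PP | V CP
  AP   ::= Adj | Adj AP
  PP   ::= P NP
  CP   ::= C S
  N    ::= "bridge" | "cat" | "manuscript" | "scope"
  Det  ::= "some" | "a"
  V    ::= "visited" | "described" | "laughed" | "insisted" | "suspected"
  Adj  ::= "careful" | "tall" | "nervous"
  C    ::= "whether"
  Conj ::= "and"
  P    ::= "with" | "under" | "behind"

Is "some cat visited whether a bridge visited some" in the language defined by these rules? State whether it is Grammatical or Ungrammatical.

Ungrammatical

For S → NP VP, the only prefix that parses as NP is 'some cat', but the remainder 'visited whether a bridge visited some' is not a VP under these rules.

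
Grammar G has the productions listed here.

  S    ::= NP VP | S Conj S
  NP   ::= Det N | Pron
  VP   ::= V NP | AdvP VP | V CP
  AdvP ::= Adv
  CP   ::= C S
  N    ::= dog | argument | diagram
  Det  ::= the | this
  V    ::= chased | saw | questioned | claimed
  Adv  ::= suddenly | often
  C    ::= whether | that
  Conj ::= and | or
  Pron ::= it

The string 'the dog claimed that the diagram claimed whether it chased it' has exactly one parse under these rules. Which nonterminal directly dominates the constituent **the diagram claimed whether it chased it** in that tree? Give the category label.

CP

S
  NP
    Det: the
    N: dog
  VP
    V: claimed
    CP
      C: that
      S
        NP
          Det: the
          N: diagram
        VP
          V: claimed
          CP
            C: whether
            S
              NP
                Pron: it
              VP
                V: chased
                NP
                  Pron: it
The span 'the diagram claimed whether it chased it' is the S node built by S → NP VP.
Its mother is the CP built by CP → C S.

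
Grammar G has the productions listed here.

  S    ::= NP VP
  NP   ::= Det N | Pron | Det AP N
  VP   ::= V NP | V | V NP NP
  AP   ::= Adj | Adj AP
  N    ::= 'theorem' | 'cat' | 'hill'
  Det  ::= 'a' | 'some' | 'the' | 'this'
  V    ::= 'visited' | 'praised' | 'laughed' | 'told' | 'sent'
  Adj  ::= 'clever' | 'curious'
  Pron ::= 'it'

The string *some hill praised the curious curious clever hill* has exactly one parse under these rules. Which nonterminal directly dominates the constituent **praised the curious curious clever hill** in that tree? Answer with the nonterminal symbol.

S

S
  NP
    Det: some
    N: hill
  VP
    V: praised
    NP
      Det: the
      AP
        Adj: curious
        AP
          Adj: curious
          AP
            Adj: clever
      N: hill
The span 'praised the curious curious clever hill' is the VP node built by VP → V NP.
Its mother is the S built by S → NP VP.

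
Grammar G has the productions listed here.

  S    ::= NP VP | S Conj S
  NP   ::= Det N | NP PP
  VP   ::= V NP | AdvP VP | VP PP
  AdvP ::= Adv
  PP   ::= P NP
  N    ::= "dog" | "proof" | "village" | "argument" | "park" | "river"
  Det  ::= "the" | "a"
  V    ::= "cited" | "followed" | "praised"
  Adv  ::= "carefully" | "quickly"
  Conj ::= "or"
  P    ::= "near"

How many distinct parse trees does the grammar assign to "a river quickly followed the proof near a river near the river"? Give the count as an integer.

9

Two of the 9 distinct bracketings:
[S [NP [Det a] [N river]] [VP [AdvP [Adv quickly]] [VP [V followed] [NP [NP [Det the] [N proof]] [PP [P near] [NP [NP [Det a] [N river]] [PP [P near] [NP [Det the] [N river]]]]]]]]]
[S [NP [Det a] [N river]] [VP [AdvP [Adv quickly]] [VP [V followed] [NP [NP [NP [Det the] [N proof]] [PP [P near] [NP [Det a] [N river]]]] [PP [P near] [NP [Det the] [N river]]]]]]]
The trees differ in how a recursive rule is bracketed over the same span.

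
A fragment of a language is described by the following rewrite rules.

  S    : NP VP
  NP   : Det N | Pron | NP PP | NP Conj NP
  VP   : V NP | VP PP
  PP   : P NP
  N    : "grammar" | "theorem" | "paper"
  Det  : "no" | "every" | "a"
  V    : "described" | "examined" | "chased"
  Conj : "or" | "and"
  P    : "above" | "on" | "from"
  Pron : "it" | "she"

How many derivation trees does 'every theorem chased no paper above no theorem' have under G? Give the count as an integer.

The two bracketings:
[S [NP [Det every] [N theorem]] [VP [V chased] [NP [NP [Det no] [N paper]] [PP [P above] [NP [Det no] [N theorem]]]]]]
[S [NP [Det every] [N theorem]] [VP [VP [V chased] [NP [Det no] [N paper]]] [PP [P above] [NP [Det no] [N theorem]]]]]
The difference turns on whether NP → NP PP is used at the relevant span, versus an alternative expansion of NP.

2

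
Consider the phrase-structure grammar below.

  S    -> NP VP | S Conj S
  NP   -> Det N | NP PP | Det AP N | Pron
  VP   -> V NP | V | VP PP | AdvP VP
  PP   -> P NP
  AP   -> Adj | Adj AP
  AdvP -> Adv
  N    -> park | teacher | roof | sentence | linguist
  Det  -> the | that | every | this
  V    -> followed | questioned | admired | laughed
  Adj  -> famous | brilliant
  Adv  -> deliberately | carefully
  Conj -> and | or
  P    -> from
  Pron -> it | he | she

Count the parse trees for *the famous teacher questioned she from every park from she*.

5

Two of the 5 distinct bracketings:
[S [NP [Det the] [AP [Adj famous]] [N teacher]] [VP [V questioned] [NP [NP [Pron she]] [PP [P from] [NP [NP [Det every] [N park]] [PP [P from] [NP [Pron she]]]]]]]]
[S [NP [Det the] [AP [Adj famous]] [N teacher]] [VP [V questioned] [NP [NP [NP [Pron she]] [PP [P from] [NP [Det every] [N park]]]] [PP [P from] [NP [Pron she]]]]]]
The trees differ in how a recursive rule is bracketed over the same span.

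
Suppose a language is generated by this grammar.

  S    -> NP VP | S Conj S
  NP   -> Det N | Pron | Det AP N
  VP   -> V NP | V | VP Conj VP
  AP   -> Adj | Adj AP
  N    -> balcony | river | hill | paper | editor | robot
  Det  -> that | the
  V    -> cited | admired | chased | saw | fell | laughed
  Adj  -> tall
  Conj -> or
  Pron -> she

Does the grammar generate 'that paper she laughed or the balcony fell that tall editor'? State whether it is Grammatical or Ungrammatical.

An N word can never sit immediately before a Pron word in any string this grammar generates, so the substring 'paper she' rules out a derivation.

Ungrammatical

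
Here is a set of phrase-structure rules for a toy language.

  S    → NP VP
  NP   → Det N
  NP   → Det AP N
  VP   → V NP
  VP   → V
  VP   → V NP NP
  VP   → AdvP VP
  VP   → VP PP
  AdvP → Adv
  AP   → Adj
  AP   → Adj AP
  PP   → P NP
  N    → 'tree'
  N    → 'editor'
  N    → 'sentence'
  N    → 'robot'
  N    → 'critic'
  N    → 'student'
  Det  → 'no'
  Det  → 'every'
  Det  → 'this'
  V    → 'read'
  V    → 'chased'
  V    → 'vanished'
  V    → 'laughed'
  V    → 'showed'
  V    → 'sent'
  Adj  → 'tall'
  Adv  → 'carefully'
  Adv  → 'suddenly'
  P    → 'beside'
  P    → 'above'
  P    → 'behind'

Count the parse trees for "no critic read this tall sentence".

1

[S [NP [Det no] [N critic]] [VP [V read] [NP [Det this] [AP [Adj tall]] [N sentence]]]]
No rule offers an alternative attachment or grouping for any span, so this is the only derivation.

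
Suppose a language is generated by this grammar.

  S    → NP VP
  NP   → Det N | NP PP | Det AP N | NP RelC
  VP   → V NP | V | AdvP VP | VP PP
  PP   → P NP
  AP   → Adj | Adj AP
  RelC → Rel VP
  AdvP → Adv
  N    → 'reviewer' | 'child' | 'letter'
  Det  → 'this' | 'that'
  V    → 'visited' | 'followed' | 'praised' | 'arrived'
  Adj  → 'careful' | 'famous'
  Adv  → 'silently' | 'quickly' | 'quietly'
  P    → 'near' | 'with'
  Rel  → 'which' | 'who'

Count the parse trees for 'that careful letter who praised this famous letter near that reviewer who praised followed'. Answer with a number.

7

Two of the 7 distinct bracketings:
[S [NP [NP [NP [Det that] [AP [Adj careful]] [N letter]] [RelC [Rel who] [VP [V praised] [NP [Det this] [AP [Adj famous]] [N letter]]]]] [PP [P near] [NP [NP [Det that] [N reviewer]] [RelC [Rel who] [VP [V praised]]]]]] [VP [V followed]]]
[S [NP [NP [Det that] [AP [Adj careful]] [N letter]] [RelC [Rel who] [VP [V praised] [NP [NP [Det this] [AP [Adj famous]] [N letter]] [PP [P near] [NP [NP [Det that] [N reviewer]] [RelC [Rel who] [VP [V praised]]]]]]]]] [VP [V followed]]]
The trees differ in how a recursive rule is bracketed over the same span.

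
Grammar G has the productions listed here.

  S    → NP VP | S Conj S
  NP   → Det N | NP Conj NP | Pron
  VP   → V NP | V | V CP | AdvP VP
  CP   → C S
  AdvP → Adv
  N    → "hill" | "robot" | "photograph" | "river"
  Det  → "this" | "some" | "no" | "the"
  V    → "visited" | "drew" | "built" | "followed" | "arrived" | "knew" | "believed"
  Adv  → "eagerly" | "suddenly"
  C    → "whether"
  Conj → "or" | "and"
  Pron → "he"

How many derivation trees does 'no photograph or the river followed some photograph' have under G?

1

[S [NP [NP [Det no] [N photograph]] [Conj or] [NP [Det the] [N river]]] [VP [V followed] [NP [Det some] [N photograph]]]]
No rule offers an alternative attachment or grouping for any span, so this is the only derivation.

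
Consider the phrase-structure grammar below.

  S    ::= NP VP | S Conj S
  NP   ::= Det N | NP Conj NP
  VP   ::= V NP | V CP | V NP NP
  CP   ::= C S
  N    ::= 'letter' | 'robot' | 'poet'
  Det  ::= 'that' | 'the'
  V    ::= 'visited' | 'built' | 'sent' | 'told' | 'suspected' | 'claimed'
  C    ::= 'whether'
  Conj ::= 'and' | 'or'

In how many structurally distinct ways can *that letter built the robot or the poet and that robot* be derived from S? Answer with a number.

2

The two bracketings:
[S [NP [Det that] [N letter]] [VP [V built] [NP [NP [Det the] [N robot]] [Conj or] [NP [NP [Det the] [N poet]] [Conj and] [NP [Det that] [N robot]]]]]]
[S [NP [Det that] [N letter]] [VP [V built] [NP [NP [NP [Det the] [N robot]] [Conj or] [NP [Det the] [N poet]]] [Conj and] [NP [Det that] [N robot]]]]]
The trees differ in how a recursive rule is bracketed over the same span.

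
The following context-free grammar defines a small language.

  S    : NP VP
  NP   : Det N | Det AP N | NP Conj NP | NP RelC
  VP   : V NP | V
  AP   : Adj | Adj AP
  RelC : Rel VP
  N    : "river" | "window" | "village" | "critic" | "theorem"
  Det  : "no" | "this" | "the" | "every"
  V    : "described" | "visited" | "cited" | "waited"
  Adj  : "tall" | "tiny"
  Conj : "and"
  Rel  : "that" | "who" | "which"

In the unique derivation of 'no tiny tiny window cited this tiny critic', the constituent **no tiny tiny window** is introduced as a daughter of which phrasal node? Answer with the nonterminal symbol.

S
  NP
    Det: no
    AP
      Adj: tiny
      AP
        Adj: tiny
    N: window
  VP
    V: cited
    NP
      Det: this
      AP
        Adj: tiny
      N: critic
The span 'no tiny tiny window' is the NP node built by NP → Det AP N.
Its mother is the S built by S → NP VP.

S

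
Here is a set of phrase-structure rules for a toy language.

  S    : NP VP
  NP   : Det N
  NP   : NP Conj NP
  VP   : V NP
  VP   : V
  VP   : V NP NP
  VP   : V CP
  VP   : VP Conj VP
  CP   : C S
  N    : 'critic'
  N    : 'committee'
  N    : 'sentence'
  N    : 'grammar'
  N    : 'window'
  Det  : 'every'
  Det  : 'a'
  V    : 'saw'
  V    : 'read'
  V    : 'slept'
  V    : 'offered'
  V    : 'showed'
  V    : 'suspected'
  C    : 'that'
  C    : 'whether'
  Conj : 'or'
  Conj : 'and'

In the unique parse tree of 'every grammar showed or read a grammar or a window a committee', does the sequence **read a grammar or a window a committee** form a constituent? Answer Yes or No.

Yes

[S [NP [Det every] [N grammar]] [VP [VP [V showed]] [Conj or] [VP [V read] [NP [NP [Det a] [N grammar]] [Conj or] [NP [Det a] [N window]]] [NP [Det a] [N committee]]]]]
The words 'read a grammar or a window a committee' are exhaustively dominated by a single VP node (built by VP → V NP NP), so they form a constituent.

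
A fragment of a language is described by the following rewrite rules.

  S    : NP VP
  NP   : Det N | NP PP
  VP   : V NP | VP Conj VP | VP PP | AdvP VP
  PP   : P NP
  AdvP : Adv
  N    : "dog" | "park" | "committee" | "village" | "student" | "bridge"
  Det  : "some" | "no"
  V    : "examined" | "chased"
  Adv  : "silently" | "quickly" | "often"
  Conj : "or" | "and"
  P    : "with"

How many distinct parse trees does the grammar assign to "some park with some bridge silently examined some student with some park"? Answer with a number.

Two of the 3 distinct bracketings:
[S [NP [NP [Det some] [N park]] [PP [P with] [NP [Det some] [N bridge]]]] [VP [VP [AdvP [Adv silently]] [VP [V examined] [NP [Det some] [N student]]]] [PP [P with] [NP [Det some] [N park]]]]]
[S [NP [NP [Det some] [N park]] [PP [P with] [NP [Det some] [N bridge]]]] [VP [AdvP [Adv silently]] [VP [V examined] [NP [NP [Det some] [N student]] [PP [P with] [NP [Det some] [N park]]]]]]]
The difference turns on whether VP → VP PP is used at the relevant span, versus an alternative expansion of VP.

3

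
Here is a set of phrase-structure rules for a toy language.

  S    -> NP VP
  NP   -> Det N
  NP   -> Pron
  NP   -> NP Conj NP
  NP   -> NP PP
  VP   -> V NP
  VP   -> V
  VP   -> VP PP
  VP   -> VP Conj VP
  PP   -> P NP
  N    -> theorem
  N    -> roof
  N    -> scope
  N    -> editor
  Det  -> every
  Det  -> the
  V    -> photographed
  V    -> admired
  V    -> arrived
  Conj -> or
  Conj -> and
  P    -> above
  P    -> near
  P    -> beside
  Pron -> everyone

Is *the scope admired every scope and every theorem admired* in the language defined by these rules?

Ungrammatical

For S → NP VP, the only prefix that parses as NP is 'the scope', but the remainder 'admired every scope and every theorem admired' is not a VP under these rules.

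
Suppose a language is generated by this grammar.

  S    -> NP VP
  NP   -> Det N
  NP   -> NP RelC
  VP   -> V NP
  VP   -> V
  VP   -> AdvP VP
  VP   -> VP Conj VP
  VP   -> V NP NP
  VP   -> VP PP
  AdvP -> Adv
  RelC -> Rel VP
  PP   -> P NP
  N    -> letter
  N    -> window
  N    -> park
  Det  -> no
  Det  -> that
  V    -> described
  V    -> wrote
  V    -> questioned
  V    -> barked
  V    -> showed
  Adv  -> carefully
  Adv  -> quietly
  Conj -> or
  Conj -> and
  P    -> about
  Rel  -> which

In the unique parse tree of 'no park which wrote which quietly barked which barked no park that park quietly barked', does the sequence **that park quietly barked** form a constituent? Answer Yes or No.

No

[S [NP [NP [NP [NP [Det no] [N park]] [RelC [Rel which] [VP [V wrote]]]] [RelC [Rel which] [VP [AdvP [Adv quietly]] [VP [V barked]]]]] [RelC [Rel which] [VP [V barked] [NP [Det no] [N park]] [NP [Det that] [N park]]]]] [VP [AdvP [Adv quietly]] [VP [V barked]]]]
The smallest constituent containing 'that park quietly barked' is the S spanning 'no park which wrote which quietly barked which barked no park that park quietly barked'; no single node in the tree dominates exactly the given words.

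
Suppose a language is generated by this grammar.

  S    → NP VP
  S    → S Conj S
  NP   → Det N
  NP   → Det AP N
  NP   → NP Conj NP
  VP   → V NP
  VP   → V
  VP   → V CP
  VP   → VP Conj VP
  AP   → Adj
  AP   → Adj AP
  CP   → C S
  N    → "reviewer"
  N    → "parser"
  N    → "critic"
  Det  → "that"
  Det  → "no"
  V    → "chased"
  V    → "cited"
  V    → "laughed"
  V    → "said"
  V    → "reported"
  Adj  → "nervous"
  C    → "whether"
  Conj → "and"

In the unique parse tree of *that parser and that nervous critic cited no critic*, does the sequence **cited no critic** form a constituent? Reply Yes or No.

Yes

[S [NP [NP [Det that] [N parser]] [Conj and] [NP [Det that] [AP [Adj nervous]] [N critic]]] [VP [V cited] [NP [Det no] [N critic]]]]
The words 'cited no critic' are exhaustively dominated by a single VP node (built by VP → V NP), so they form a constituent.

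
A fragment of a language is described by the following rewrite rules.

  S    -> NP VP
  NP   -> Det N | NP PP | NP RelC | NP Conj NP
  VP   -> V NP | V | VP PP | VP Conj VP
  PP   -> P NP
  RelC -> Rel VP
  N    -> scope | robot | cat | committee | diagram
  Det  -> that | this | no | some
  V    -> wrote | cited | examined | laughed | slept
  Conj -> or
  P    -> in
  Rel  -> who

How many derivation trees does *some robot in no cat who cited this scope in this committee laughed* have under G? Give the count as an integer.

Two of the 7 distinct bracketings:
[S [NP [NP [Det some] [N robot]] [PP [P in] [NP [NP [NP [Det no] [N cat]] [RelC [Rel who] [VP [V cited] [NP [Det this] [N scope]]]]] [PP [P in] [NP [Det this] [N committee]]]]]] [VP [V laughed]]]
[S [NP [NP [Det some] [N robot]] [PP [P in] [NP [NP [Det no] [N cat]] [RelC [Rel who] [VP [V cited] [NP [NP [Det this] [N scope]] [PP [P in] [NP [Det this] [N committee]]]]]]]]] [VP [V laughed]]]
The trees differ in how a recursive rule is bracketed over the same span.

7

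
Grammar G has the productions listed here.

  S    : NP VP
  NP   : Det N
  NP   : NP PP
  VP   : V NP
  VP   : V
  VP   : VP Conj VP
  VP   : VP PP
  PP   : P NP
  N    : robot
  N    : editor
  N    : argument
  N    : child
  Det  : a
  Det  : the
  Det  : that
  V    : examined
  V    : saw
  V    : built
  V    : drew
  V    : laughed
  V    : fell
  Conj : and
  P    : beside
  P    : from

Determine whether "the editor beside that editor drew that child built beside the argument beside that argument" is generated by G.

For S → NP VP, every NP-prefix leaves a non-VP remainder: after 'the editor' the remainder is not a VP; after 'the editor beside that editor' the remainder is not a VP.

Ungrammatical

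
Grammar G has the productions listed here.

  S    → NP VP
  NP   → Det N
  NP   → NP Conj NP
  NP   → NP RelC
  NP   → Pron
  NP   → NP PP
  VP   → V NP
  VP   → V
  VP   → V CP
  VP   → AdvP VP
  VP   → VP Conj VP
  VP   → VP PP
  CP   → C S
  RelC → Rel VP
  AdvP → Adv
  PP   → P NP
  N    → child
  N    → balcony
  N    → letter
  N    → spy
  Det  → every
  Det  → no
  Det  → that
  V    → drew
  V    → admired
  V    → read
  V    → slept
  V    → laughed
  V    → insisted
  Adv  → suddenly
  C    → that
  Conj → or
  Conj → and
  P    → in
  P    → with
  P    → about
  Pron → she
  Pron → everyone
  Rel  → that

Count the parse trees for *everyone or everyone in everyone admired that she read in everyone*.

4

Two of the 4 distinct bracketings:
[S [NP [NP [Pron everyone]] [Conj or] [NP [NP [Pron everyone]] [PP [P in] [NP [Pron everyone]]]]] [VP [V admired] [CP [C that] [S [NP [Pron she]] [VP [VP [V read]] [PP [P in] [NP [Pron everyone]]]]]]]]
[S [NP [NP [Pron everyone]] [Conj or] [NP [NP [Pron everyone]] [PP [P in] [NP [Pron everyone]]]]] [VP [VP [V admired] [CP [C that] [S [NP [Pron she]] [VP [V read]]]]] [PP [P in] [NP [Pron everyone]]]]]
The trees differ in how a recursive rule is bracketed over the same span.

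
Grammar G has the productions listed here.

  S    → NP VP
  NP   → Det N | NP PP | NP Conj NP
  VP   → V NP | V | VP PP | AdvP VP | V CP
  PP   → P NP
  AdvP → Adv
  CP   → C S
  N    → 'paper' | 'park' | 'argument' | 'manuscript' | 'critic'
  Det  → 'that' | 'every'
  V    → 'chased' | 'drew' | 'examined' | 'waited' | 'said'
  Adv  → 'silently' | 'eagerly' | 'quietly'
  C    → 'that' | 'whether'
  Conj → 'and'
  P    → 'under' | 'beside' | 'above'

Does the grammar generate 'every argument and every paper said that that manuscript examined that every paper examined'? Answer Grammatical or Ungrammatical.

Grammatical

[S [NP [NP [Det every] [N argument]] [Conj and] [NP [Det every] [N paper]]] [VP [V said] [CP [C that] [S [NP [Det that] [N manuscript]] [VP [V examined] [CP [C that] [S [NP [Det every] [N paper]] [VP [V examined]]]]]]]]]
Each bracket corresponds to one application of a listed rule, so the string is derivable from S.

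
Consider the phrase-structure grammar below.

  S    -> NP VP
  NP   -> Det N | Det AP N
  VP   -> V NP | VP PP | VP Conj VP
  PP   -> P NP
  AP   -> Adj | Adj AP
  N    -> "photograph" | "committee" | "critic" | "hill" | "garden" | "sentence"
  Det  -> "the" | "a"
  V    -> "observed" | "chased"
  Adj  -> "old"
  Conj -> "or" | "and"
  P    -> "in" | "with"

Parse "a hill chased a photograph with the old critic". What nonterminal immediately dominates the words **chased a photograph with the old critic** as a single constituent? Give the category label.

S
  NP
    Det: a
    N: hill
  VP
    VP
      V: chased
      NP
        Det: a
        N: photograph
    PP
      P: with
      NP
        Det: the
        AP
          Adj: old
        N: critic
The span 'chased a photograph with the old critic' is the VP node built by VP → VP PP.

VP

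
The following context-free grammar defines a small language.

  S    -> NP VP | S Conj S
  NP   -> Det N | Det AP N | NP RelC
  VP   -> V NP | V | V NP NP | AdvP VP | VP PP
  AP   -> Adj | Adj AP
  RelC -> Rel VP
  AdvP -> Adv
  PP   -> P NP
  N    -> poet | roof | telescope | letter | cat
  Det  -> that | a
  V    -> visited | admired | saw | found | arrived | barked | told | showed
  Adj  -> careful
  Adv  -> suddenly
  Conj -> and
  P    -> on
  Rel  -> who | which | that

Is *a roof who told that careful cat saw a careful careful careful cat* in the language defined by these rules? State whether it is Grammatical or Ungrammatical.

S
  NP
    NP
      Det: a
      N: roof
    RelC
      Rel: who
      VP
        V: told
        NP
          Det: that
          AP
            Adj: careful
          N: cat
  VP
    V: saw
    NP
      Det: a
      AP
        Adj: careful
        AP
          Adj: careful
          AP
            Adj: careful
      N: cat
The bracketing above is licensed at every node by one of the given productions, with S at the root.

Grammatical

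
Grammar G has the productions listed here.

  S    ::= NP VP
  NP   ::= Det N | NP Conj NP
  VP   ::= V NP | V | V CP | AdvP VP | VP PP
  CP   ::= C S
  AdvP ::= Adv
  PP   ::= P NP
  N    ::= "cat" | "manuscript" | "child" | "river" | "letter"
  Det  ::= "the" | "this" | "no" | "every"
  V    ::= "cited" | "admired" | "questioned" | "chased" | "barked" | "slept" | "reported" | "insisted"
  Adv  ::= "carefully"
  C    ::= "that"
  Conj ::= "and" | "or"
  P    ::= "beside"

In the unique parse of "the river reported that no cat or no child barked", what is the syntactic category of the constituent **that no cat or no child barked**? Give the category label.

CP

[S [NP [Det the] [N river]] [VP [V reported] [CP [C that] [S [NP [NP [Det no] [N cat]] [Conj or] [NP [Det no] [N child]]] [VP [V barked]]]]]]
The span 'that no cat or no child barked' is the CP node built by CP → C S.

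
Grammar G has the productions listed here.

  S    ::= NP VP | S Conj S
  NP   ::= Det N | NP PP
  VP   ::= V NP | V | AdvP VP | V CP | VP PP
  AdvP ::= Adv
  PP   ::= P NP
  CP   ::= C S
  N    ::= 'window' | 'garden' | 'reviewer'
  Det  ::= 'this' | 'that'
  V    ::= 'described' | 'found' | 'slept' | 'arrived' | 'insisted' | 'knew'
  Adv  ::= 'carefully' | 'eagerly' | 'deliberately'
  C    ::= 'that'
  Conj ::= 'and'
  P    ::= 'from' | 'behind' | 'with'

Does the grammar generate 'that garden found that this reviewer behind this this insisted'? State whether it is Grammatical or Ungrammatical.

Ungrammatical

A Det word can never sit immediately before a Det word in any string this grammar generates, so the substring 'this this' rules out a derivation.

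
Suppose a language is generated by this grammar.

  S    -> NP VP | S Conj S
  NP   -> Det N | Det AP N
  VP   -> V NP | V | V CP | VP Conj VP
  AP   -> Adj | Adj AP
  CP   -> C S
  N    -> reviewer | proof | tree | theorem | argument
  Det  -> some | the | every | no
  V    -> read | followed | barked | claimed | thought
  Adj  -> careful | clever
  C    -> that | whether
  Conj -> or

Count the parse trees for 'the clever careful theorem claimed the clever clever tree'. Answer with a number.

1

[S [NP [Det the] [AP [Adj clever] [AP [Adj careful]]] [N theorem]] [VP [V claimed] [NP [Det the] [AP [Adj clever] [AP [Adj clever]]] [N tree]]]]
No rule offers an alternative attachment or grouping for any span, so this is the only derivation.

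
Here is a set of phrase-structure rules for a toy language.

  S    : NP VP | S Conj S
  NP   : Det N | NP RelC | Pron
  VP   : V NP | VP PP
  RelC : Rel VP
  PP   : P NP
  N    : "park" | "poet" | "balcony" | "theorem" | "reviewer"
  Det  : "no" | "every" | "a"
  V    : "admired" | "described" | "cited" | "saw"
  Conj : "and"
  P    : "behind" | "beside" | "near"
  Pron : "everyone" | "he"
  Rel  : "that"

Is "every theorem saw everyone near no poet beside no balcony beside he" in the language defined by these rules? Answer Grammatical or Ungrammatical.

Grammatical

[S [NP [Det every] [N theorem]] [VP [VP [VP [VP [V saw] [NP [Pron everyone]]] [PP [P near] [NP [Det no] [N poet]]]] [PP [P beside] [NP [Det no] [N balcony]]]] [PP [P beside] [NP [Pron he]]]]]
The bracketing above is licensed at every node by one of the given productions, with S at the root.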